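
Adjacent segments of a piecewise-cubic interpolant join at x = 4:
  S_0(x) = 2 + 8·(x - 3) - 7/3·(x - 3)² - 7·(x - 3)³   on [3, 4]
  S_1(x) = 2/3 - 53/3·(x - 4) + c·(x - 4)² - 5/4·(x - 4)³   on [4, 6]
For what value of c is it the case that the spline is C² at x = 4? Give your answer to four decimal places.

S_0''(x) = -14/3 - 42·(x - 3), so S_0''(4) = -140/3. On the right, S_1''(4) = 2c, so c = -70/3.

-23.3333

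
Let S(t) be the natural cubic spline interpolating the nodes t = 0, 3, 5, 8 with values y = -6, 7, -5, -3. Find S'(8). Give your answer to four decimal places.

3.3958

Let m_i = S''(x_i). Step sizes h_i = 3, 2, 3; slopes of the chords Δ_i = (y_(i+1) - y_i)/h_i = 13/3, -6, 2/3.
  3·m_0 + 10·m_1 + 2·m_2 = 6(Δ_1 - Δ_0) = -62
  2·m_1 + 10·m_2 + 3·m_3 = 6(Δ_2 - Δ_1) = 40
Natural end conditions: m_0 = m_3 = 0.
Solving the tridiagonal system: m_0 = 0, m_1 = -175/24, m_2 = 131/24, m_3 = 0.
On [5, 8], S'(t) = b_2 + 2c_2·(t - 5) + 3d_2·(t - 5)² with b_2 = Δ_2 - h_2(2m_2 + m_3)/6 = -115/24, c_2 = m_2/2 = 131/48, d_2 = (m_3 - m_2)/(6h_2) = -131/432. So S'(8) = 163/48.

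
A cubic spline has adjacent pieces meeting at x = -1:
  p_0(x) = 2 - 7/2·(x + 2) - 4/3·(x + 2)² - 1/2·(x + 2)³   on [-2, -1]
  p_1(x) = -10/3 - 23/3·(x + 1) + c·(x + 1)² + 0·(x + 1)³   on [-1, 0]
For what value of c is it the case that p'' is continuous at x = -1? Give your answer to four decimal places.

p_0''(x) = -8/3 - 3·(x + 2), so p_0''(-1) = -17/3. On the right, p_1''(-1) = 2c, so c = -17/6.

-2.8333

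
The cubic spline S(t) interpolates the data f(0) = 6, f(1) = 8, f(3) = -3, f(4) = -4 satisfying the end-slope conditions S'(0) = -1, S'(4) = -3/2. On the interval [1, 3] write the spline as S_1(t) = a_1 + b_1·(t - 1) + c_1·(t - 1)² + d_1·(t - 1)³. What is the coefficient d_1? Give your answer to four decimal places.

Let σ_i = S''(x_i). Step sizes h_i = 1, 2, 1; slopes of the chords Δ_i = (y_(i+1) - y_i)/h_i = 2, -11/2, -1.
  1·σ_0 + 6·σ_1 + 2·σ_2 = 6(Δ_1 - Δ_0) = -45
  2·σ_1 + 6·σ_2 + 1·σ_3 = 6(Δ_2 - Δ_1) = 27
Clamped end conditions give two more equations: 2h_0·σ_0 + h_0·σ_1 = 6(Δ_0 - S'(0)) = 18 and h_2·σ_2 + 2h_2·σ_3 = 6(S'(4) - Δ_2) = -3.
Solving the tridiagonal system: σ_0 = 551/35, σ_1 = -472/35, σ_2 = 353/35, σ_3 = -229/35.
On [1, 3], with S_1(t) = a_1 + b_1·(t - 1) + c_1·(t - 1)² + d_1·(t - 1)³: c_1 = σ_1/2 = -236/35, d_1 = (σ_2 - σ_1)/(6h_1) = 55/28, b_1 = Δ_1 - h_1(2σ_1 + σ_2)/6 = 9/70.

1.9643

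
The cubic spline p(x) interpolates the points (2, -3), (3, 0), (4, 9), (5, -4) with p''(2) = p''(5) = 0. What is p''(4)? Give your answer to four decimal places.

Let m_i = p''(x_i). Step sizes h_i = 1, 1, 1; slopes of the chords Δ_i = (y_(i+1) - y_i)/h_i = 3, 9, -13.
  1·m_0 + 4·m_1 + 1·m_2 = 6(Δ_1 - Δ_0) = 36
  1·m_1 + 4·m_2 + 1·m_3 = 6(Δ_2 - Δ_1) = -132
Natural end conditions: m_0 = m_3 = 0.
Hence m_0 = 0, m_1 = 92/5, m_2 = -188/5, m_3 = 0.

-37.6000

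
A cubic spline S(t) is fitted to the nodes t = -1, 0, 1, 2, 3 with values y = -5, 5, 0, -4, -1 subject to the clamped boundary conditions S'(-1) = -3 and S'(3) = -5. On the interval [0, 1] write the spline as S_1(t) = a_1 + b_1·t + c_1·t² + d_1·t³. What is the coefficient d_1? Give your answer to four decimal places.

Let m_i = S''(x_i). Step sizes h_i = 1, 1, 1, 1; slopes of the chords Δ_i = (y_(i+1) - y_i)/h_i = 10, -5, -4, 3.
  1·m_0 + 4·m_1 + 1·m_2 = 6(Δ_1 - Δ_0) = -90
  1·m_1 + 4·m_2 + 1·m_3 = 6(Δ_2 - Δ_1) = 6
  1·m_2 + 4·m_3 + 1·m_4 = 6(Δ_3 - Δ_2) = 42
Clamped end conditions give two more equations: 2h_0·m_0 + h_0·m_1 = 6(Δ_0 - S'(-1)) = 78 and h_3·m_3 + 2h_3·m_4 = 6(S'(3) - Δ_3) = -48.
Solving the tridiagonal system: m_0 = 409/7, m_1 = -272/7, m_2 = 7, m_3 = 118/7, m_4 = -227/7.
On [0, 1], with S_1(t) = a_1 + b_1·t + c_1·t² + d_1·t³: c_1 = m_1/2 = -136/7, d_1 = (m_2 - m_1)/(6h_1) = 107/14, b_1 = Δ_1 - h_1(2m_1 + m_2)/6 = 95/14.

7.6429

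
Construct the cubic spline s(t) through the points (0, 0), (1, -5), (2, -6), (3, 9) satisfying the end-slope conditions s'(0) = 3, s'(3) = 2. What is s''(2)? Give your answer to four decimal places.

37.7333

With M_i denoting the second derivative at x_i, h_i = 1, 1, 1, and Δ_i = (y_(i+1) − y_i)/h_i = -5, -1, 15:
  1·M_0 + 4·M_1 + 1·M_2 = 6(Δ_1 - Δ_0) = 24
  1·M_1 + 4·M_2 + 1·M_3 = 6(Δ_2 - Δ_1) = 96
Clamped end conditions give two more equations: 2h_0·M_0 + h_0·M_1 = 6(Δ_0 - s'(0)) = -48 and h_2·M_2 + 2h_2·M_3 = 6(s'(3) - Δ_2) = -78.
Solving the tridiagonal system: M_0 = -382/15, M_1 = 44/15, M_2 = 566/15, M_3 = -868/15.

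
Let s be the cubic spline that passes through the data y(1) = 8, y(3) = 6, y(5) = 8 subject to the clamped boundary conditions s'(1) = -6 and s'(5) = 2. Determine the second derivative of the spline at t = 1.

With M_i denoting the second derivative at x_i, h_i = 2, 2, and Δ_i = (y_(i+1) − y_i)/h_i = -1, 1:
  2·M_0 + 8·M_1 + 2·M_2 = 6(Δ_1 - Δ_0) = 12
Clamped end conditions give two more equations: 2h_0·M_0 + h_0·M_1 = 6(Δ_0 - s'(1)) = 30 and h_1·M_1 + 2h_1·M_2 = 6(s'(5) - Δ_1) = 6.
Forward elimination and back-substitution give M_0 = 8, M_1 = -1, M_2 = 2.

8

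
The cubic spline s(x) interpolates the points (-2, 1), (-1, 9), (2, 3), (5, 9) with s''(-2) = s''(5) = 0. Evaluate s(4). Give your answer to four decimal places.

5.0996

With M_i denoting the second derivative at x_i, h_i = 1, 3, 3, and Δ_i = (y_(i+1) − y_i)/h_i = 8, -2, 2:
  1·M_0 + 8·M_1 + 3·M_2 = 6(Δ_1 - Δ_0) = -60
  3·M_1 + 12·M_2 + 3·M_3 = 6(Δ_2 - Δ_1) = 24
Natural end conditions: M_0 = M_3 = 0.
Forward elimination and back-substitution give M_0 = 0, M_1 = -264/29, M_2 = 124/29, M_3 = 0.
On [2, 5], s(x) = 3 - 66/29·(x - 2) + 62/29·(x - 2)² - 62/261·(x - 2)³.
With (x - 2) = 2: s(4) = 1331/261.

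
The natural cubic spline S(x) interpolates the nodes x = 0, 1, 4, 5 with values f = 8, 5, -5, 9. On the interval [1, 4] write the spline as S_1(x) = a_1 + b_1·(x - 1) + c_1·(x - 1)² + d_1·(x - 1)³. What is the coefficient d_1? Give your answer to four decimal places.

1.1778

Let m_i = S''(x_i). Step sizes h_i = 1, 3, 1; slopes of the chords Δ_i = (y_(i+1) - y_i)/h_i = -3, -10/3, 14.
  1·m_0 + 8·m_1 + 3·m_2 = 6(Δ_1 - Δ_0) = -2
  3·m_1 + 8·m_2 + 1·m_3 = 6(Δ_2 - Δ_1) = 104
Natural end conditions: m_0 = m_3 = 0.
Solving: m_0 = 0, m_1 = -328/55, m_2 = 838/55, m_3 = 0.
On [1, 4], with S_1(x) = a_1 + b_1·(x - 1) + c_1·(x - 1)² + d_1·(x - 1)³: c_1 = m_1/2 = -164/55, d_1 = (m_2 - m_1)/(6h_1) = 53/45, b_1 = Δ_1 - h_1(2m_1 + m_2)/6 = -823/165.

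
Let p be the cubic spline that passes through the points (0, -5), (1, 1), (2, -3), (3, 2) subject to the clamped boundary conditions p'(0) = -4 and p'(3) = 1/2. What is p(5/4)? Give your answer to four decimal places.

Put M_i = p'' at the i-th knot. Here h = (1, 1, 1) and Δ = (6, -4, 5), so the interior equations h_(i-1)·M_(i-1) + 2(h_(i-1)+h_i)·M_i + h_i·M_(i+1) = 6(Δ_i − Δ_(i-1)) read
  1·M_0 + 4·M_1 + 1·M_2 = 6(Δ_1 - Δ_0) = -60
  1·M_1 + 4·M_2 + 1·M_3 = 6(Δ_2 - Δ_1) = 54
Clamped end conditions give two more equations: 2h_0·M_0 + h_0·M_1 = 6(Δ_0 - p'(0)) = 60 and h_2·M_2 + 2h_2·M_3 = 6(p'(3) - Δ_2) = -27.
Solving the tridiagonal system: M_0 = 47, M_1 = -34, M_2 = 29, M_3 = -28.
On [1, 2], p(t) = 1 + 5/2·(t - 1) - 17·(t - 1)² + 21/2·(t - 1)³.
With (t - 1) = 1/4: p(5/4) = 93/128.

0.7266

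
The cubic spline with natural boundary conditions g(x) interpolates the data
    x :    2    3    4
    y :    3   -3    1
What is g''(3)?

15

Write M_i for g''(x_i). With h_i = 1, 1 and divided differences Δ_i = -6, 4, the continuity of g' gives the tridiagonal system
  1·M_0 + 4·M_1 + 1·M_2 = 6(Δ_1 - Δ_0) = 60
Natural end conditions: M_0 = M_2 = 0.
Solving: M_0 = 0, M_1 = 15, M_2 = 0.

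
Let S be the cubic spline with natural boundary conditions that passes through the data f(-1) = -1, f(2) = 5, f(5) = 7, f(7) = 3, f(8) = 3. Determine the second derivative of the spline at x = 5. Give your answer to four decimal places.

-2.0971

With M_i denoting the second derivative at x_i, h_i = 3, 3, 2, 1, and Δ_i = (y_(i+1) − y_i)/h_i = 2, 2/3, -2, 0:
  3·M_0 + 12·M_1 + 3·M_2 = 6(Δ_1 - Δ_0) = -8
  3·M_1 + 10·M_2 + 2·M_3 = 6(Δ_2 - Δ_1) = -16
  2·M_2 + 6·M_3 + 1·M_4 = 6(Δ_3 - Δ_2) = 12
Natural end conditions: M_0 = M_4 = 0.
Solving the tridiagonal system: M_0 = 0, M_1 = -44/309, M_2 = -216/103, M_3 = 278/103, M_4 = 0.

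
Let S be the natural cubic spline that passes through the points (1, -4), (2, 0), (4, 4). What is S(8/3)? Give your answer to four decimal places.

Write M_i for S''(x_i). With h_i = 1, 2 and divided differences Δ_i = 4, 2, the continuity of S' gives the tridiagonal system
  1·M_0 + 6·M_1 + 2·M_2 = 6(Δ_1 - Δ_0) = -12
Natural end conditions: M_0 = M_2 = 0.
Solving: M_0 = 0, M_1 = -2, M_2 = 0.
On [2, 4], S(x) = 0 + 10/3·(x - 2) - 1·(x - 2)² + 1/6·(x - 2)³.
With (x - 2) = 2/3: S(8/3) = 148/81.

1.8272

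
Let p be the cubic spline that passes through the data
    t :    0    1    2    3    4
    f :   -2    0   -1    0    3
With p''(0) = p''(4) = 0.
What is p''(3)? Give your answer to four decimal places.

Put M_i = p'' at the i-th knot. Here h = (1, 1, 1, 1) and Δ = (2, -1, 1, 3), so the interior equations h_(i-1)·M_(i-1) + 2(h_(i-1)+h_i)·M_i + h_i·M_(i+1) = 6(Δ_i − Δ_(i-1)) read
  1·M_0 + 4·M_1 + 1·M_2 = 6(Δ_1 - Δ_0) = -18
  1·M_1 + 4·M_2 + 1·M_3 = 6(Δ_2 - Δ_1) = 12
  1·M_2 + 4·M_3 + 1·M_4 = 6(Δ_3 - Δ_2) = 12
Natural end conditions: M_0 = M_4 = 0.
Solving: M_0 = 0, M_1 = -153/28, M_2 = 27/7, M_3 = 57/28, M_4 = 0.

2.0357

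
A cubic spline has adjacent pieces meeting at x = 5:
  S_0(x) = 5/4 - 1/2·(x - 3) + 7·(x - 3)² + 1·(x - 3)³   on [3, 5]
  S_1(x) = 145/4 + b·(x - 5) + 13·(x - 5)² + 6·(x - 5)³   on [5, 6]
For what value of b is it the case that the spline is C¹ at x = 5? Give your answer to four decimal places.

39.5000

S_0'(x) = -1/2 + 14·(x - 3) + 3·(x - 3)², so S_0'(5) = 79/2. On the right, S_1'(5) = b, so b = 79/2.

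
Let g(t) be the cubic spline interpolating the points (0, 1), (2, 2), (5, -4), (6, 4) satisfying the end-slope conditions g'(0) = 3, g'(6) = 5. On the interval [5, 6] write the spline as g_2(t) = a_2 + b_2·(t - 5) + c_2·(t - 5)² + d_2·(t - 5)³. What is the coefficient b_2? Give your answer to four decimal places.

6.7500

Write m_i for g''(x_i). With h_i = 2, 3, 1 and divided differences Δ_i = 1/2, -2, 8, the continuity of g' gives the tridiagonal system
  2·m_0 + 10·m_1 + 3·m_2 = 6(Δ_1 - Δ_0) = -15
  3·m_1 + 8·m_2 + 1·m_3 = 6(Δ_2 - Δ_1) = 60
Clamped end conditions give two more equations: 2h_0·m_0 + h_0·m_1 = 6(Δ_0 - g'(0)) = -15 and h_2·m_2 + 2h_2·m_3 = 6(g'(6) - Δ_2) = -18.
Hence m_0 = -3/2, m_1 = -9/2, m_2 = 11, m_3 = -29/2.
On [5, 6], with g_2(t) = a_2 + b_2·(t - 5) + c_2·(t - 5)² + d_2·(t - 5)³: c_2 = m_2/2 = 11/2, d_2 = (m_3 - m_2)/(6h_2) = -17/4, b_2 = Δ_2 - h_2(2m_2 + m_3)/6 = 27/4.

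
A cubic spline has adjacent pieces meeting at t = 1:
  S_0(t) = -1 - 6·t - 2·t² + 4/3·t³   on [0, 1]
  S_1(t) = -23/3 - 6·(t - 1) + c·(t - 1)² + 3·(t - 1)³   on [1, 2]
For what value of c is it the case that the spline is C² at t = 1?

2

S_0''(t) = -4 + 8·t, so S_0''(1) = 4. On the right, S_1''(1) = 2c, so c = 2.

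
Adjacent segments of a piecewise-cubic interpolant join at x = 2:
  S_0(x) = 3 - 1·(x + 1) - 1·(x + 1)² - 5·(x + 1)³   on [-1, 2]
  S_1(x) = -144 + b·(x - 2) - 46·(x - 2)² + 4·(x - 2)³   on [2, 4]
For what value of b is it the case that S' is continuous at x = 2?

S_0'(x) = -1 - 2·(x + 1) - 15·(x + 1)², so S_0'(2) = -142. On the right, S_1'(2) = b, so b = -142.

-142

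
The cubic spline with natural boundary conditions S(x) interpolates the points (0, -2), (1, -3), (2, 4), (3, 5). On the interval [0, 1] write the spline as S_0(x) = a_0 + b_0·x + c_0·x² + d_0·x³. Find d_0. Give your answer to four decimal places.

2.5333

With M_i denoting the second derivative at x_i, h_i = 1, 1, 1, and Δ_i = (y_(i+1) − y_i)/h_i = -1, 7, 1:
  1·M_0 + 4·M_1 + 1·M_2 = 6(Δ_1 - Δ_0) = 48
  1·M_1 + 4·M_2 + 1·M_3 = 6(Δ_2 - Δ_1) = -36
Natural end conditions: M_0 = M_3 = 0.
Solving: M_0 = 0, M_1 = 76/5, M_2 = -64/5, M_3 = 0.
On [0, 1], with S_0(x) = a_0 + b_0·x + c_0·x² + d_0·x³: c_0 = M_0/2 = 0, d_0 = (M_1 - M_0)/(6h_0) = 38/15, b_0 = Δ_0 - h_0(2M_0 + M_1)/6 = -53/15.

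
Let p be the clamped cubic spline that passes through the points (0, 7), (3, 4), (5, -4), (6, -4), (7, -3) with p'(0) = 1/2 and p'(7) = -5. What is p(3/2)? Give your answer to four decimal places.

Write m_i for p''(x_i). With h_i = 3, 2, 1, 1 and divided differences Δ_i = -1, -4, 0, 1, the continuity of p' gives the tridiagonal system
  3·m_0 + 10·m_1 + 2·m_2 = 6(Δ_1 - Δ_0) = -18
  2·m_1 + 6·m_2 + 1·m_3 = 6(Δ_2 - Δ_1) = 24
  1·m_2 + 4·m_3 + 1·m_4 = 6(Δ_3 - Δ_2) = 6
Clamped end conditions give two more equations: 2h_0·m_0 + h_0·m_1 = 6(Δ_0 - p'(0)) = -9 and h_3·m_3 + 2h_3·m_4 = 6(p'(7) - Δ_3) = -36.
Solving: m_0 = -1/4, m_1 = -5/2, m_2 = 31/8, m_3 = 23/4, m_4 = -167/8.
On [0, 3], p(t) = 7 + 1/2·t - 1/8·t² - 1/8·t³.
With t = 3/2: p(3/2) = 451/64.

7.0469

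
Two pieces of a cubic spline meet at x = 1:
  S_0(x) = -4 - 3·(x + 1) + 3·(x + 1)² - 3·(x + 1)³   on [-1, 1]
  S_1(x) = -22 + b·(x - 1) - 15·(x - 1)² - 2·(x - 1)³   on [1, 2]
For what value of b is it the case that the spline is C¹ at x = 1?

-27

S_0'(x) = -3 + 6·(x + 1) - 9·(x + 1)², so S_0'(1) = -27. On the right, S_1'(1) = b, so b = -27.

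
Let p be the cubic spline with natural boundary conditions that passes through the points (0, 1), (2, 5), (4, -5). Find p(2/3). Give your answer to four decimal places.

Write σ_i for p''(x_i). With h_i = 2, 2 and divided differences Δ_i = 2, -5, the continuity of p' gives the tridiagonal system
  2·σ_0 + 8·σ_1 + 2·σ_2 = 6(Δ_1 - Δ_0) = -42
Natural end conditions: σ_0 = σ_2 = 0.
Forward elimination and back-substitution give σ_0 = 0, σ_1 = -21/4, σ_2 = 0.
On [0, 2], p(t) = 1 + 15/4·t + 0·t² - 7/16·t³.
With t = 2/3: p(2/3) = 91/27.

3.3704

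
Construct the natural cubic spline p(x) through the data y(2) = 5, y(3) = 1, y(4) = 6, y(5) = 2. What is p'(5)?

Put M_i = p'' at the i-th knot. Here h = (1, 1, 1) and Δ = (-4, 5, -4), so the interior equations h_(i-1)·M_(i-1) + 2(h_(i-1)+h_i)·M_i + h_i·M_(i+1) = 6(Δ_i − Δ_(i-1)) read
  1·M_0 + 4·M_1 + 1·M_2 = 6(Δ_1 - Δ_0) = 54
  1·M_1 + 4·M_2 + 1·M_3 = 6(Δ_2 - Δ_1) = -54
Natural end conditions: M_0 = M_3 = 0.
Solving the tridiagonal system: M_0 = 0, M_1 = 18, M_2 = -18, M_3 = 0.
On [4, 5], p'(x) = b_2 + 2c_2·(x - 4) + 3d_2·(x - 4)² with b_2 = Δ_2 - h_2(2M_2 + M_3)/6 = 2, c_2 = M_2/2 = -9, d_2 = (M_3 - M_2)/(6h_2) = 3. So p'(5) = -7.

-7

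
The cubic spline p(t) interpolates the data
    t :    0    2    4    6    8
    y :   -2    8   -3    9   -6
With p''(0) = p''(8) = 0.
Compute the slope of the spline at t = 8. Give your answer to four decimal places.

-12.1250

Write m_i for p''(x_i). With h_i = 2, 2, 2, 2 and divided differences Δ_i = 5, -11/2, 6, -15/2, the continuity of p' gives the tridiagonal system
  2·m_0 + 8·m_1 + 2·m_2 = 6(Δ_1 - Δ_0) = -63
  2·m_1 + 8·m_2 + 2·m_3 = 6(Δ_2 - Δ_1) = 69
  2·m_2 + 8·m_3 + 2·m_4 = 6(Δ_3 - Δ_2) = -81
Natural end conditions: m_0 = m_4 = 0.
Forward elimination and back-substitution give m_0 = 0, m_1 = -93/8, m_2 = 15, m_3 = -111/8, m_4 = 0.
On [6, 8], p'(t) = b_3 + 2c_3·(t - 6) + 3d_3·(t - 6)² with b_3 = Δ_3 - h_3(2m_3 + m_4)/6 = 7/4, c_3 = m_3/2 = -111/16, d_3 = (m_4 - m_3)/(6h_3) = 37/32. So p'(8) = -97/8.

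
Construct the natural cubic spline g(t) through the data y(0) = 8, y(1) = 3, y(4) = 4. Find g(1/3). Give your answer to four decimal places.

Write σ_i for g''(x_i). With h_i = 1, 3 and divided differences Δ_i = -5, 1/3, the continuity of g' gives the tridiagonal system
  1·σ_0 + 8·σ_1 + 3·σ_2 = 6(Δ_1 - Δ_0) = 32
Natural end conditions: σ_0 = σ_2 = 0.
Hence σ_0 = 0, σ_1 = 4, σ_2 = 0.
On [0, 1], g(t) = 8 - 17/3·t + 0·t² + 2/3·t³.
With t = 1/3: g(1/3) = 497/81.

6.1358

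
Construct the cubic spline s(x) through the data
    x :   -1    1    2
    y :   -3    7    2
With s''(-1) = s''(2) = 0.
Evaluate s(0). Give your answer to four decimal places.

4.5000

With M_i denoting the second derivative at x_i, h_i = 2, 1, and Δ_i = (y_(i+1) − y_i)/h_i = 5, -5:
  2·M_0 + 6·M_1 + 1·M_2 = 6(Δ_1 - Δ_0) = -60
Natural end conditions: M_0 = M_2 = 0.
Solving: M_0 = 0, M_1 = -10, M_2 = 0.
On [-1, 1], s(x) = -3 + 25/3·(x + 1) + 0·(x + 1)² - 5/6·(x + 1)³.
With (x + 1) = 1: s(0) = 9/2.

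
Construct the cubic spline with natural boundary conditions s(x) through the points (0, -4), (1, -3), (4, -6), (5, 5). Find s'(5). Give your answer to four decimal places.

Let M_i = s''(x_i). Step sizes h_i = 1, 3, 1; slopes of the chords Δ_i = (y_(i+1) - y_i)/h_i = 1, -1, 11.
  1·M_0 + 8·M_1 + 3·M_2 = 6(Δ_1 - Δ_0) = -12
  3·M_1 + 8·M_2 + 1·M_3 = 6(Δ_2 - Δ_1) = 72
Natural end conditions: M_0 = M_3 = 0.
Solving: M_0 = 0, M_1 = -312/55, M_2 = 612/55, M_3 = 0.
On [4, 5], s'(x) = b_2 + 2c_2·(x - 4) + 3d_2·(x - 4)² with b_2 = Δ_2 - h_2(2M_2 + M_3)/6 = 401/55, c_2 = M_2/2 = 306/55, d_2 = (M_3 - M_2)/(6h_2) = -102/55. So s'(5) = 707/55.

12.8545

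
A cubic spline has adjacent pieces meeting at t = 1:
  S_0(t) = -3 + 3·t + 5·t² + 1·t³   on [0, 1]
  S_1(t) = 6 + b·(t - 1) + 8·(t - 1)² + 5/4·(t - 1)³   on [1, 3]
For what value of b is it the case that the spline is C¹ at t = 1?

S_0'(t) = 3 + 10·t + 3·t², so S_0'(1) = 16. On the right, S_1'(1) = b, so b = 16.

16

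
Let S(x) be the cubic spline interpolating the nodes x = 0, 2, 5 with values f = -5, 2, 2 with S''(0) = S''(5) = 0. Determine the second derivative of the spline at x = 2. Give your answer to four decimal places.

-2.1000

Write σ_i for S''(x_i). With h_i = 2, 3 and divided differences Δ_i = 7/2, 0, the continuity of S' gives the tridiagonal system
  2·σ_0 + 10·σ_1 + 3·σ_2 = 6(Δ_1 - Δ_0) = -21
Natural end conditions: σ_0 = σ_2 = 0.
Hence σ_0 = 0, σ_1 = -21/10, σ_2 = 0.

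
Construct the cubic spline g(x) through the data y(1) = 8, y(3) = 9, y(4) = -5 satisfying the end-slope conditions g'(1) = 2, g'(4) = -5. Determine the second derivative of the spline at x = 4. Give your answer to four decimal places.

39.1667

Put M_i = g'' at the i-th knot. Here h = (2, 1) and Δ = (1/2, -14), so the interior equations h_(i-1)·M_(i-1) + 2(h_(i-1)+h_i)·M_i + h_i·M_(i+1) = 6(Δ_i − Δ_(i-1)) read
  2·M_0 + 6·M_1 + 1·M_2 = 6(Δ_1 - Δ_0) = -87
Clamped end conditions give two more equations: 2h_0·M_0 + h_0·M_1 = 6(Δ_0 - g'(1)) = -9 and h_1·M_1 + 2h_1·M_2 = 6(g'(4) - Δ_1) = 54.
Forward elimination and back-substitution give M_0 = 119/12, M_1 = -73/3, M_2 = 235/6.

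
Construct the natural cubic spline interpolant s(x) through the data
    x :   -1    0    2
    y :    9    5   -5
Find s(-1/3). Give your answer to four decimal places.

With σ_i denoting the second derivative at x_i, h_i = 1, 2, and Δ_i = (y_(i+1) − y_i)/h_i = -4, -5:
  1·σ_0 + 6·σ_1 + 2·σ_2 = 6(Δ_1 - Δ_0) = -6
Natural end conditions: σ_0 = σ_2 = 0.
Solving: σ_0 = 0, σ_1 = -1, σ_2 = 0.
On [-1, 0], s(x) = 9 - 23/6·(x + 1) + 0·(x + 1)² - 1/6·(x + 1)³.
With (x + 1) = 2/3: s(-1/3) = 518/81.

6.3951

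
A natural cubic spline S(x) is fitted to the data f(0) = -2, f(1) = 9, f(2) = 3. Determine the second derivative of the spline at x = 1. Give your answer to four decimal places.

-25.5000

Put M_i = S'' at the i-th knot. Here h = (1, 1) and Δ = (11, -6), so the interior equations h_(i-1)·M_(i-1) + 2(h_(i-1)+h_i)·M_i + h_i·M_(i+1) = 6(Δ_i − Δ_(i-1)) read
  1·M_0 + 4·M_1 + 1·M_2 = 6(Δ_1 - Δ_0) = -102
Natural end conditions: M_0 = M_2 = 0.
Hence M_0 = 0, M_1 = -51/2, M_2 = 0.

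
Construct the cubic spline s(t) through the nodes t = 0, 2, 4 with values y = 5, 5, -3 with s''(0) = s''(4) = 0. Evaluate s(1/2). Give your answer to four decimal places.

Write σ_i for s''(x_i). With h_i = 2, 2 and divided differences Δ_i = 0, -4, the continuity of s' gives the tridiagonal system
  2·σ_0 + 8·σ_1 + 2·σ_2 = 6(Δ_1 - Δ_0) = -24
Natural end conditions: σ_0 = σ_2 = 0.
Forward elimination and back-substitution give σ_0 = 0, σ_1 = -3, σ_2 = 0.
On [0, 2], s(t) = 5 + 1·t + 0·t² - 1/4·t³.
With t = 1/2: s(1/2) = 175/32.

5.4688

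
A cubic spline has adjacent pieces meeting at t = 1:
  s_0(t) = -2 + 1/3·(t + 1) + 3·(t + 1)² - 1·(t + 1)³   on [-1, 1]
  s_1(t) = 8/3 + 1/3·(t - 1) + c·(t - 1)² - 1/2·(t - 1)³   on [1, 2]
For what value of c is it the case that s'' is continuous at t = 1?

s_0''(t) = 6 - 6·(t + 1), so s_0''(1) = -6. On the right, s_1''(1) = 2c, so c = -3.

-3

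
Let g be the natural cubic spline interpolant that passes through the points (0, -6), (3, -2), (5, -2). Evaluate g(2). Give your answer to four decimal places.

-2.8889

With M_i denoting the second derivative at x_i, h_i = 3, 2, and Δ_i = (y_(i+1) − y_i)/h_i = 4/3, 0:
  3·M_0 + 10·M_1 + 2·M_2 = 6(Δ_1 - Δ_0) = -8
Natural end conditions: M_0 = M_2 = 0.
Solving: M_0 = 0, M_1 = -4/5, M_2 = 0.
On [0, 3], g(x) = -6 + 26/15·x + 0·x² - 2/45·x³.
With x = 2: g(2) = -26/9.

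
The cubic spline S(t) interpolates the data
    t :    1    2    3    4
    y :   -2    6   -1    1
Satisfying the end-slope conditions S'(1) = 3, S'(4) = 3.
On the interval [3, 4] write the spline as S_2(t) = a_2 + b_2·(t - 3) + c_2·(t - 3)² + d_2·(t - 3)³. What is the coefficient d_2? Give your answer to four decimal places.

Write M_i for S''(x_i). With h_i = 1, 1, 1 and divided differences Δ_i = 8, -7, 2, the continuity of S' gives the tridiagonal system
  1·M_0 + 4·M_1 + 1·M_2 = 6(Δ_1 - Δ_0) = -90
  1·M_1 + 4·M_2 + 1·M_3 = 6(Δ_2 - Δ_1) = 54
Clamped end conditions give two more equations: 2h_0·M_0 + h_0·M_1 = 6(Δ_0 - S'(1)) = 30 and h_2·M_2 + 2h_2·M_3 = 6(S'(4) - Δ_2) = 6.
Solving: M_0 = 168/5, M_1 = -186/5, M_2 = 126/5, M_3 = -48/5.
On [3, 4], with S_2(t) = a_2 + b_2·(t - 3) + c_2·(t - 3)² + d_2·(t - 3)³: c_2 = M_2/2 = 63/5, d_2 = (M_3 - M_2)/(6h_2) = -29/5, b_2 = Δ_2 - h_2(2M_2 + M_3)/6 = -24/5.

-5.8000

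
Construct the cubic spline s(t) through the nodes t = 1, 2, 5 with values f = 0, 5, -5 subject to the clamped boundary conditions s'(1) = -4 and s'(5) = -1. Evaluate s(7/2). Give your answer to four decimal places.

Write M_i for s''(x_i). With h_i = 1, 3 and divided differences Δ_i = 5, -10/3, the continuity of s' gives the tridiagonal system
  1·M_0 + 8·M_1 + 3·M_2 = 6(Δ_1 - Δ_0) = -50
Clamped end conditions give two more equations: 2h_0·M_0 + h_0·M_1 = 6(Δ_0 - s'(1)) = 54 and h_1·M_1 + 2h_1·M_2 = 6(s'(5) - Δ_1) = 14.
Forward elimination and back-substitution give M_0 = 34, M_1 = -14, M_2 = 28/3.
On [2, 5], s(t) = 5 + 6·(t - 2) - 7·(t - 2)² + 35/27·(t - 2)³.
With (t - 2) = 3/2: s(7/2) = 21/8.

2.6250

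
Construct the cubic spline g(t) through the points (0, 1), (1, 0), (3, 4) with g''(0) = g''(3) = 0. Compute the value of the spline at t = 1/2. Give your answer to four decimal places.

Put M_i = g'' at the i-th knot. Here h = (1, 2) and Δ = (-1, 2), so the interior equations h_(i-1)·M_(i-1) + 2(h_(i-1)+h_i)·M_i + h_i·M_(i+1) = 6(Δ_i − Δ_(i-1)) read
  1·M_0 + 6·M_1 + 2·M_2 = 6(Δ_1 - Δ_0) = 18
Natural end conditions: M_0 = M_2 = 0.
Hence M_0 = 0, M_1 = 3, M_2 = 0.
On [0, 1], g(t) = 1 - 3/2·t + 0·t² + 1/2·t³.
With t = 1/2: g(1/2) = 5/16.

0.3125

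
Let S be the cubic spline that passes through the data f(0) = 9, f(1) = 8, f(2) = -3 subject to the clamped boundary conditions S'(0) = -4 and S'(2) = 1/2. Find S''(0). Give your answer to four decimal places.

Put M_i = S'' at the i-th knot. Here h = (1, 1) and Δ = (-1, -11), so the interior equations h_(i-1)·M_(i-1) + 2(h_(i-1)+h_i)·M_i + h_i·M_(i+1) = 6(Δ_i − Δ_(i-1)) read
  1·M_0 + 4·M_1 + 1·M_2 = 6(Δ_1 - Δ_0) = -60
Clamped end conditions give two more equations: 2h_0·M_0 + h_0·M_1 = 6(Δ_0 - S'(0)) = 18 and h_1·M_1 + 2h_1·M_2 = 6(S'(2) - Δ_1) = 69.
Solving the tridiagonal system: M_0 = 105/4, M_1 = -69/2, M_2 = 207/4.

26.2500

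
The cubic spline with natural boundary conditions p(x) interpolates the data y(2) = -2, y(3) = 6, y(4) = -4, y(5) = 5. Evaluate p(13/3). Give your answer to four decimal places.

-3.3210

Put M_i = p'' at the i-th knot. Here h = (1, 1, 1) and Δ = (8, -10, 9), so the interior equations h_(i-1)·M_(i-1) + 2(h_(i-1)+h_i)·M_i + h_i·M_(i+1) = 6(Δ_i − Δ_(i-1)) read
  1·M_0 + 4·M_1 + 1·M_2 = 6(Δ_1 - Δ_0) = -108
  1·M_1 + 4·M_2 + 1·M_3 = 6(Δ_2 - Δ_1) = 114
Natural end conditions: M_0 = M_3 = 0.
Forward elimination and back-substitution give M_0 = 0, M_1 = -182/5, M_2 = 188/5, M_3 = 0.
On [4, 5], p(x) = -4 - 53/15·(x - 4) + 94/5·(x - 4)² - 94/15·(x - 4)³.
With (x - 4) = 1/3: p(13/3) = -269/81.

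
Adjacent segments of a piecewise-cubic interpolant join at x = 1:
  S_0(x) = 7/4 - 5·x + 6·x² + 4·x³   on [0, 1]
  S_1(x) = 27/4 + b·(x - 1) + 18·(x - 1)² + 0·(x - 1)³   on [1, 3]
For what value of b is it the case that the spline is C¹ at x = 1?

19

S_0'(x) = -5 + 12·x + 12·x², so S_0'(1) = 19. On the right, S_1'(1) = b, so b = 19.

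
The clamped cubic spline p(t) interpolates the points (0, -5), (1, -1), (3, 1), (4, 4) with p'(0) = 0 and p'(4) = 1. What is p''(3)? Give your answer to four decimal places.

6.0571

Write m_i for p''(x_i). With h_i = 1, 2, 1 and divided differences Δ_i = 4, 1, 3, the continuity of p' gives the tridiagonal system
  1·m_0 + 6·m_1 + 2·m_2 = 6(Δ_1 - Δ_0) = -18
  2·m_1 + 6·m_2 + 1·m_3 = 6(Δ_2 - Δ_1) = 12
Clamped end conditions give two more equations: 2h_0·m_0 + h_0·m_1 = 6(Δ_0 - p'(0)) = 24 and h_2·m_2 + 2h_2·m_3 = 6(p'(4) - Δ_2) = -12.
Solving the tridiagonal system: m_0 = 554/35, m_1 = -268/35, m_2 = 212/35, m_3 = -316/35.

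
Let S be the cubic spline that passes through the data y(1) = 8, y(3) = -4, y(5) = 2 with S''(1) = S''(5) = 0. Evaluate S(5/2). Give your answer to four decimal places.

-2.4766

Write σ_i for S''(x_i). With h_i = 2, 2 and divided differences Δ_i = -6, 3, the continuity of S' gives the tridiagonal system
  2·σ_0 + 8·σ_1 + 2·σ_2 = 6(Δ_1 - Δ_0) = 54
Natural end conditions: σ_0 = σ_2 = 0.
Solving the tridiagonal system: σ_0 = 0, σ_1 = 27/4, σ_2 = 0.
On [1, 3], S(t) = 8 - 33/4·(t - 1) + 0·(t - 1)² + 9/16·(t - 1)³.
With (t - 1) = 3/2: S(5/2) = -317/128.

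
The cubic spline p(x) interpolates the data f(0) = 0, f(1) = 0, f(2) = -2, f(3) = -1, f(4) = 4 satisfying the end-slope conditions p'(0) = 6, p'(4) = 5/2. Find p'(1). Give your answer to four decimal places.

-2.7232

Let m_i = p''(x_i). Step sizes h_i = 1, 1, 1, 1; slopes of the chords Δ_i = (y_(i+1) - y_i)/h_i = 0, -2, 1, 5.
  1·m_0 + 4·m_1 + 1·m_2 = 6(Δ_1 - Δ_0) = -12
  1·m_1 + 4·m_2 + 1·m_3 = 6(Δ_2 - Δ_1) = 18
  1·m_2 + 4·m_3 + 1·m_4 = 6(Δ_3 - Δ_2) = 24
Clamped end conditions give two more equations: 2h_0·m_0 + h_0·m_1 = 6(Δ_0 - p'(0)) = -36 and h_3·m_3 + 2h_3·m_4 = 6(p'(4) - Δ_3) = -15.
Solving: m_0 = -1039/56, m_1 = 31/28, m_2 = 17/8, m_3 = 235/28, m_4 = -655/56.
On [1, 2], p'(x) = b_1 + 2c_1·(x - 1) + 3d_1·(x - 1)² with b_1 = Δ_1 - h_1(2m_1 + m_2)/6 = -305/112, c_1 = m_1/2 = 31/56, d_1 = (m_2 - m_1)/(6h_1) = 19/112. So p'(1) = -305/112.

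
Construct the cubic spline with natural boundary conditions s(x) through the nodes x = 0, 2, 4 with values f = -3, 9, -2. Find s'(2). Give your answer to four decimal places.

0.2500

Let M_i = s''(x_i). Step sizes h_i = 2, 2; slopes of the chords Δ_i = (y_(i+1) - y_i)/h_i = 6, -11/2.
  2·M_0 + 8·M_1 + 2·M_2 = 6(Δ_1 - Δ_0) = -69
Natural end conditions: M_0 = M_2 = 0.
Solving: M_0 = 0, M_1 = -69/8, M_2 = 0.
On [2, 4], s'(x) = b_1 + 2c_1·(x - 2) + 3d_1·(x - 2)² with b_1 = Δ_1 - h_1(2M_1 + M_2)/6 = 1/4, c_1 = M_1/2 = -69/16, d_1 = (M_2 - M_1)/(6h_1) = 23/32. So s'(2) = 1/4.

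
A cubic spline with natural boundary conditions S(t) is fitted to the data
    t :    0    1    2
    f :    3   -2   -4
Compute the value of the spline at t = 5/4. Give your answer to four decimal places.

With M_i denoting the second derivative at x_i, h_i = 1, 1, and Δ_i = (y_(i+1) − y_i)/h_i = -5, -2:
  1·M_0 + 4·M_1 + 1·M_2 = 6(Δ_1 - Δ_0) = 18
Natural end conditions: M_0 = M_2 = 0.
Hence M_0 = 0, M_1 = 9/2, M_2 = 0.
On [1, 2], S(t) = -2 - 7/2·(t - 1) + 9/4·(t - 1)² - 3/4·(t - 1)³.
With (t - 1) = 1/4: S(5/4) = -703/256.

-2.7461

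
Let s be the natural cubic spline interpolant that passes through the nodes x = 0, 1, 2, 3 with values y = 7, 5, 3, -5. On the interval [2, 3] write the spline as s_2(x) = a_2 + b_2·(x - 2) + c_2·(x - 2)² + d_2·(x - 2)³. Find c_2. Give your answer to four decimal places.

With σ_i denoting the second derivative at x_i, h_i = 1, 1, 1, and Δ_i = (y_(i+1) − y_i)/h_i = -2, -2, -8:
  1·σ_0 + 4·σ_1 + 1·σ_2 = 6(Δ_1 - Δ_0) = 0
  1·σ_1 + 4·σ_2 + 1·σ_3 = 6(Δ_2 - Δ_1) = -36
Natural end conditions: σ_0 = σ_3 = 0.
Hence σ_0 = 0, σ_1 = 12/5, σ_2 = -48/5, σ_3 = 0.
On [2, 3], with s_2(x) = a_2 + b_2·(x - 2) + c_2·(x - 2)² + d_2·(x - 2)³: c_2 = σ_2/2 = -24/5, d_2 = (σ_3 - σ_2)/(6h_2) = 8/5, b_2 = Δ_2 - h_2(2σ_2 + σ_3)/6 = -24/5.

-4.8000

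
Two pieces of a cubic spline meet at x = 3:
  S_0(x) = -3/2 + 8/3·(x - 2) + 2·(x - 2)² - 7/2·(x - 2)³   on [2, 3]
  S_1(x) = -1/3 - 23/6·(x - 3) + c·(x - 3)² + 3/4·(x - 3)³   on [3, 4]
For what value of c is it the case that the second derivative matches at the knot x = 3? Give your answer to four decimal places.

-8.5000

S_0''(x) = 4 - 21·(x - 2), so S_0''(3) = -17. On the right, S_1''(3) = 2c, so c = -17/2.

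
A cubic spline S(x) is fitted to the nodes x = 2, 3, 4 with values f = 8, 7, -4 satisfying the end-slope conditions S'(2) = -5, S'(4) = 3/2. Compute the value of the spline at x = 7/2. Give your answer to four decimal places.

Write σ_i for S''(x_i). With h_i = 1, 1 and divided differences Δ_i = -1, -11, the continuity of S' gives the tridiagonal system
  1·σ_0 + 4·σ_1 + 1·σ_2 = 6(Δ_1 - Δ_0) = -60
Clamped end conditions give two more equations: 2h_0·σ_0 + h_0·σ_1 = 6(Δ_0 - S'(2)) = 24 and h_1·σ_1 + 2h_1·σ_2 = 6(S'(4) - Δ_1) = 75.
Forward elimination and back-substitution give σ_0 = 121/4, σ_1 = -73/2, σ_2 = 223/4.
On [3, 4], S(x) = 7 - 65/8·(x - 3) - 73/4·(x - 3)² + 123/8·(x - 3)³.
With (x - 3) = 1/2: S(7/2) = 19/64.

0.2969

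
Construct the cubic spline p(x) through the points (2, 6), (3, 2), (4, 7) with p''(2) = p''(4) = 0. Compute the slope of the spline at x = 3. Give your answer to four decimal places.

Put σ_i = p'' at the i-th knot. Here h = (1, 1) and Δ = (-4, 5), so the interior equations h_(i-1)·σ_(i-1) + 2(h_(i-1)+h_i)·σ_i + h_i·σ_(i+1) = 6(Δ_i − Δ_(i-1)) read
  1·σ_0 + 4·σ_1 + 1·σ_2 = 6(Δ_1 - Δ_0) = 54
Natural end conditions: σ_0 = σ_2 = 0.
Forward elimination and back-substitution give σ_0 = 0, σ_1 = 27/2, σ_2 = 0.
On [3, 4], p'(x) = b_1 + 2c_1·(x - 3) + 3d_1·(x - 3)² with b_1 = Δ_1 - h_1(2σ_1 + σ_2)/6 = 1/2, c_1 = σ_1/2 = 27/4, d_1 = (σ_2 - σ_1)/(6h_1) = -9/4. So p'(3) = 1/2.

0.5000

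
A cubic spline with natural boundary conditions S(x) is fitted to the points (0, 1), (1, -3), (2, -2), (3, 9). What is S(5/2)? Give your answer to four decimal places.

2.6250

Write m_i for S''(x_i). With h_i = 1, 1, 1 and divided differences Δ_i = -4, 1, 11, the continuity of S' gives the tridiagonal system
  1·m_0 + 4·m_1 + 1·m_2 = 6(Δ_1 - Δ_0) = 30
  1·m_1 + 4·m_2 + 1·m_3 = 6(Δ_2 - Δ_1) = 60
Natural end conditions: m_0 = m_3 = 0.
Solving the tridiagonal system: m_0 = 0, m_1 = 4, m_2 = 14, m_3 = 0.
On [2, 3], S(x) = -2 + 19/3·(x - 2) + 7·(x - 2)² - 7/3·(x - 2)³.
With (x - 2) = 1/2: S(5/2) = 21/8.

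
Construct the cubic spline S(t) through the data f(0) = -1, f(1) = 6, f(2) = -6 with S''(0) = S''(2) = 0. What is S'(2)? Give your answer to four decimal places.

-16.7500

Put σ_i = S'' at the i-th knot. Here h = (1, 1) and Δ = (7, -12), so the interior equations h_(i-1)·σ_(i-1) + 2(h_(i-1)+h_i)·σ_i + h_i·σ_(i+1) = 6(Δ_i − Δ_(i-1)) read
  1·σ_0 + 4·σ_1 + 1·σ_2 = 6(Δ_1 - Δ_0) = -114
Natural end conditions: σ_0 = σ_2 = 0.
Forward elimination and back-substitution give σ_0 = 0, σ_1 = -57/2, σ_2 = 0.
On [1, 2], S'(t) = b_1 + 2c_1·(t - 1) + 3d_1·(t - 1)² with b_1 = Δ_1 - h_1(2σ_1 + σ_2)/6 = -5/2, c_1 = σ_1/2 = -57/4, d_1 = (σ_2 - σ_1)/(6h_1) = 19/4. So S'(2) = -67/4.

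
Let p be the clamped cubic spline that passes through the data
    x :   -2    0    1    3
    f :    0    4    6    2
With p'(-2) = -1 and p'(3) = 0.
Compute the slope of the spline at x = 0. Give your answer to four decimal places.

With M_i denoting the second derivative at x_i, h_i = 2, 1, 2, and Δ_i = (y_(i+1) − y_i)/h_i = 2, 2, -2:
  2·M_0 + 6·M_1 + 1·M_2 = 6(Δ_1 - Δ_0) = 0
  1·M_1 + 6·M_2 + 2·M_3 = 6(Δ_2 - Δ_1) = -24
Clamped end conditions give two more equations: 2h_0·M_0 + h_0·M_1 = 6(Δ_0 - p'(-2)) = 18 and h_2·M_2 + 2h_2·M_3 = 6(p'(3) - Δ_2) = 12.
Forward elimination and back-substitution give M_0 = 77/16, M_1 = -5/8, M_2 = -47/8, M_3 = 95/16.
On [0, 1], p'(x) = b_1 + 2c_1·x + 3d_1·x² with b_1 = Δ_1 - h_1(2M_1 + M_2)/6 = 51/16, c_1 = M_1/2 = -5/16, d_1 = (M_2 - M_1)/(6h_1) = -7/8. So p'(0) = 51/16.

3.1875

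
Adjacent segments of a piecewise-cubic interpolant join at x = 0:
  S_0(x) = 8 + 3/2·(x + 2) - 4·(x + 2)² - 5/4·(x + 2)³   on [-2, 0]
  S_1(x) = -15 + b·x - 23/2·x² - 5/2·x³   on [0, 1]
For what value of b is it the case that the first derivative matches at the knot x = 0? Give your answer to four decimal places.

S_0'(x) = 3/2 - 8·(x + 2) - 15/4·(x + 2)², so S_0'(0) = -59/2. On the right, S_1'(0) = b, so b = -59/2.

-29.5000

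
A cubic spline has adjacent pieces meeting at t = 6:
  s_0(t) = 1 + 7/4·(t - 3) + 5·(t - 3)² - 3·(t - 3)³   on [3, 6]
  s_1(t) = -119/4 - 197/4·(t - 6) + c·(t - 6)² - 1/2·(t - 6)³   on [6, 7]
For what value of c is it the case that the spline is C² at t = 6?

-22

s_0''(t) = 10 - 18·(t - 3), so s_0''(6) = -44. On the right, s_1''(6) = 2c, so c = -22.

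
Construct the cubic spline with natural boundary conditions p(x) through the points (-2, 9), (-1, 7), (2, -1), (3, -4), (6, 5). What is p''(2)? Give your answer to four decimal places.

-0.7407

Put m_i = p'' at the i-th knot. Here h = (1, 3, 1, 3) and Δ = (-2, -8/3, -3, 3), so the interior equations h_(i-1)·m_(i-1) + 2(h_(i-1)+h_i)·m_i + h_i·m_(i+1) = 6(Δ_i − Δ_(i-1)) read
  1·m_0 + 8·m_1 + 3·m_2 = 6(Δ_1 - Δ_0) = -4
  3·m_1 + 8·m_2 + 1·m_3 = 6(Δ_2 - Δ_1) = -2
  1·m_2 + 8·m_3 + 3·m_4 = 6(Δ_3 - Δ_2) = 36
Natural end conditions: m_0 = m_4 = 0.
Hence m_0 = 0, m_1 = -2/9, m_2 = -20/27, m_3 = 124/27, m_4 = 0.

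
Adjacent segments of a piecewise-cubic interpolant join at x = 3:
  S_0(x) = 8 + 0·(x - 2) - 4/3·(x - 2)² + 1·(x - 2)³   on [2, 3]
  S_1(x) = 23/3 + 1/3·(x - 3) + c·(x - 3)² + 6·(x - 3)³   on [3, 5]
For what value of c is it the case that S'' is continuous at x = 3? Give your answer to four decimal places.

S_0''(x) = -8/3 + 6·(x - 2), so S_0''(3) = 10/3. On the right, S_1''(3) = 2c, so c = 5/3.

1.6667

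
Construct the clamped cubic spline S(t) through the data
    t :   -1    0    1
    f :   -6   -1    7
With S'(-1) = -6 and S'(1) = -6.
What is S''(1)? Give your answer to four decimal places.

Write m_i for S''(x_i). With h_i = 1, 1 and divided differences Δ_i = 5, 8, the continuity of S' gives the tridiagonal system
  1·m_0 + 4·m_1 + 1·m_2 = 6(Δ_1 - Δ_0) = 18
Clamped end conditions give two more equations: 2h_0·m_0 + h_0·m_1 = 6(Δ_0 - S'(-1)) = 66 and h_1·m_1 + 2h_1·m_2 = 6(S'(1) - Δ_1) = -84.
Solving: m_0 = 57/2, m_1 = 9, m_2 = -93/2.

-46.5000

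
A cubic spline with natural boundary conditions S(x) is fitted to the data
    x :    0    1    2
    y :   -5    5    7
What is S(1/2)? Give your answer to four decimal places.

Write m_i for S''(x_i). With h_i = 1, 1 and divided differences Δ_i = 10, 2, the continuity of S' gives the tridiagonal system
  1·m_0 + 4·m_1 + 1·m_2 = 6(Δ_1 - Δ_0) = -48
Natural end conditions: m_0 = m_2 = 0.
Solving: m_0 = 0, m_1 = -12, m_2 = 0.
On [0, 1], S(x) = -5 + 12·x + 0·x² - 2·x³.
With x = 1/2: S(1/2) = 3/4.

0.7500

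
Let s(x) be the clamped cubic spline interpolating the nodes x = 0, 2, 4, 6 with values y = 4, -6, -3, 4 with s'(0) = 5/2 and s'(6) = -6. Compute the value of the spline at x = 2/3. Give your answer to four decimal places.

Let σ_i = s''(x_i). Step sizes h_i = 2, 2, 2; slopes of the chords Δ_i = (y_(i+1) - y_i)/h_i = -5, 3/2, 7/2.
  2·σ_0 + 8·σ_1 + 2·σ_2 = 6(Δ_1 - Δ_0) = 39
  2·σ_1 + 8·σ_2 + 2·σ_3 = 6(Δ_2 - Δ_1) = 12
Clamped end conditions give two more equations: 2h_0·σ_0 + h_0·σ_1 = 6(Δ_0 - s'(0)) = -45 and h_2·σ_2 + 2h_2·σ_3 = 6(s'(6) - Δ_2) = -57.
Solving the tridiagonal system: σ_0 = -227/15, σ_1 = 233/30, σ_2 = 107/30, σ_3 = -481/30.
On [0, 2], s(x) = 4 + 5/2·x - 227/30·x² + 229/120·x³.
With x = 2/3: s(2/3) = 1162/405.

2.8691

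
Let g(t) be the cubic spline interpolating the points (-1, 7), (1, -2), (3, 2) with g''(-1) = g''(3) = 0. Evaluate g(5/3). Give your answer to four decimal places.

-1.8704

Let σ_i = g''(x_i). Step sizes h_i = 2, 2; slopes of the chords Δ_i = (y_(i+1) - y_i)/h_i = -9/2, 2.
  2·σ_0 + 8·σ_1 + 2·σ_2 = 6(Δ_1 - Δ_0) = 39
Natural end conditions: σ_0 = σ_2 = 0.
Forward elimination and back-substitution give σ_0 = 0, σ_1 = 39/8, σ_2 = 0.
On [1, 3], g(t) = -2 - 5/4·(t - 1) + 39/16·(t - 1)² - 13/32·(t - 1)³.
With (t - 1) = 2/3: g(5/3) = -101/54.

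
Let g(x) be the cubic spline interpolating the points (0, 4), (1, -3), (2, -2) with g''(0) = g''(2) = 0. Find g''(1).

12

Put m_i = g'' at the i-th knot. Here h = (1, 1) and Δ = (-7, 1), so the interior equations h_(i-1)·m_(i-1) + 2(h_(i-1)+h_i)·m_i + h_i·m_(i+1) = 6(Δ_i − Δ_(i-1)) read
  1·m_0 + 4·m_1 + 1·m_2 = 6(Δ_1 - Δ_0) = 48
Natural end conditions: m_0 = m_2 = 0.
Hence m_0 = 0, m_1 = 12, m_2 = 0.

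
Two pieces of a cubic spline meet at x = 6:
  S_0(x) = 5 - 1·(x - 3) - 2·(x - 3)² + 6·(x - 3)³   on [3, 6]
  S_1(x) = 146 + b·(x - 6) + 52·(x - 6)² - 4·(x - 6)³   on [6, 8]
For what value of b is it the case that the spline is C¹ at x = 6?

S_0'(x) = -1 - 4·(x - 3) + 18·(x - 3)², so S_0'(6) = 149. On the right, S_1'(6) = b, so b = 149.

149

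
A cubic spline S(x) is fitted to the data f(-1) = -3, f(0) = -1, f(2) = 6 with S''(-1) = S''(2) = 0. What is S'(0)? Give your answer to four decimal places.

2.5000

Write M_i for S''(x_i). With h_i = 1, 2 and divided differences Δ_i = 2, 7/2, the continuity of S' gives the tridiagonal system
  1·M_0 + 6·M_1 + 2·M_2 = 6(Δ_1 - Δ_0) = 9
Natural end conditions: M_0 = M_2 = 0.
Hence M_0 = 0, M_1 = 3/2, M_2 = 0.
On [0, 2], S'(x) = b_1 + 2c_1·x + 3d_1·x² with b_1 = Δ_1 - h_1(2M_1 + M_2)/6 = 5/2, c_1 = M_1/2 = 3/4, d_1 = (M_2 - M_1)/(6h_1) = -1/8. So S'(0) = 5/2.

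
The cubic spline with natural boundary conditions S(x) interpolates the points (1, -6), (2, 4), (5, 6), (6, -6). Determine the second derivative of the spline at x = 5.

-8

With m_i denoting the second derivative at x_i, h_i = 1, 3, 1, and Δ_i = (y_(i+1) − y_i)/h_i = 10, 2/3, -12:
  1·m_0 + 8·m_1 + 3·m_2 = 6(Δ_1 - Δ_0) = -56
  3·m_1 + 8·m_2 + 1·m_3 = 6(Δ_2 - Δ_1) = -76
Natural end conditions: m_0 = m_3 = 0.
Forward elimination and back-substitution give m_0 = 0, m_1 = -4, m_2 = -8, m_3 = 0.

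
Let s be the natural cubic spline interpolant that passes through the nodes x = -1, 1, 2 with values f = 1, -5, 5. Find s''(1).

13

Let M_i = s''(x_i). Step sizes h_i = 2, 1; slopes of the chords Δ_i = (y_(i+1) - y_i)/h_i = -3, 10.
  2·M_0 + 6·M_1 + 1·M_2 = 6(Δ_1 - Δ_0) = 78
Natural end conditions: M_0 = M_2 = 0.
Solving: M_0 = 0, M_1 = 13, M_2 = 0.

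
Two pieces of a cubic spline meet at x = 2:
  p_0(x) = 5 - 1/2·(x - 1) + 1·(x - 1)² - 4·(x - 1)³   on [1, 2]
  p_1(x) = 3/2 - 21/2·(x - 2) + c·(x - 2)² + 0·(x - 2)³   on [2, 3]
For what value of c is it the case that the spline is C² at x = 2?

-11

p_0''(x) = 2 - 24·(x - 1), so p_0''(2) = -22. On the right, p_1''(2) = 2c, so c = -11.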